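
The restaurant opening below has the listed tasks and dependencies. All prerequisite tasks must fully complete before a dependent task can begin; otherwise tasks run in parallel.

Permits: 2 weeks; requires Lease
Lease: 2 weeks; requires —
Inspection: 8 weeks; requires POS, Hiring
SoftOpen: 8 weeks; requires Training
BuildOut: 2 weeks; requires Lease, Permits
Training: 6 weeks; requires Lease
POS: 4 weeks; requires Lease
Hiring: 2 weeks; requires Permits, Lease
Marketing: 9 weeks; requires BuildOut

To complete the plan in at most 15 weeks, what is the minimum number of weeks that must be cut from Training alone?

Current finish: 16 weeks; target: 15.
Training is on every critical path, so each week cut from Training cuts the finish by one (this holds down to a finish of 15).
Need 16 − 15 = 1 week off Training → Training becomes 5 weeks, finish becomes 15.

1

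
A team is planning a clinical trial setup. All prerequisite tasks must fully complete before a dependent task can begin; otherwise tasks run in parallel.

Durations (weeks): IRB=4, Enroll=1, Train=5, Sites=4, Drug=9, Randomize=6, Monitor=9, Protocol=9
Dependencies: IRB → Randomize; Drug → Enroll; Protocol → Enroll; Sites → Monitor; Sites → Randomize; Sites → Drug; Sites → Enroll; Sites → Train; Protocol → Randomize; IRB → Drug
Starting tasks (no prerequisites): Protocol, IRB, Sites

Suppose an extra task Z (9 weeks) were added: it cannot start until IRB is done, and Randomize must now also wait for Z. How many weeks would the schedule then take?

19

Originally the schedule takes 15 weeks.
With Z inserted, Randomize now waits for max(IRB, Sites, Protocol, Z).
New critical path: IRB→Z→Randomize = 4+9+6 = 19 ⇒ 19 weeks.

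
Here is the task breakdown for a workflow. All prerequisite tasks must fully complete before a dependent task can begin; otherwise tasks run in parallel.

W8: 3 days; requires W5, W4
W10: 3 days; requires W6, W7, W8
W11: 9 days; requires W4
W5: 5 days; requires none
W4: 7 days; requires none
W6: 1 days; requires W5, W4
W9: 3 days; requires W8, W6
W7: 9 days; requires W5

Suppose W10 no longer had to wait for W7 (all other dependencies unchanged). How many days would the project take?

With the dependency in place, W5→W7→W10 = 5+9+3 = 17 sets the finish at 17 days.
Without W7→W10, W10's earliest start moves from 14 to 10.
After: W4→W11 = 7+9 = 16 → 16 days.

16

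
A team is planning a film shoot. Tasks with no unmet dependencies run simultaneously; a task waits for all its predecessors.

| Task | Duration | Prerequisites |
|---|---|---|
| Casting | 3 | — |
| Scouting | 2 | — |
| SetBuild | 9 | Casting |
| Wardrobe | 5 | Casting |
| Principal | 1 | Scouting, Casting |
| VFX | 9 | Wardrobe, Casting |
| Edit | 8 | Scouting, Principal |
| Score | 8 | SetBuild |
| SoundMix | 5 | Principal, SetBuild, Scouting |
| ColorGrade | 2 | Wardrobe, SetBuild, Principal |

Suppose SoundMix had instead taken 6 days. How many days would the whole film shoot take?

20

Actual critical path: Casting→SetBuild→Score = 3+9+8 = 20 ⇒ 20 days.
The longest path through SoundMix is only 17 days, so SoundMix has float 3.
The critical path is still Casting→SetBuild→Score; finish is now 20 days.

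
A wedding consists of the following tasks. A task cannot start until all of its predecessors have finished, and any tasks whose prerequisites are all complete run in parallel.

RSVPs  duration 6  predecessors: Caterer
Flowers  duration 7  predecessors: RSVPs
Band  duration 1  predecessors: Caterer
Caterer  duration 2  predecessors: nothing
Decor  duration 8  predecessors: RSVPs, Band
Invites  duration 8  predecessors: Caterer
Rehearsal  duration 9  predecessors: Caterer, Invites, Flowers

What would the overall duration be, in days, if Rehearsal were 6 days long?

21

Critical path before the change: Caterer→RSVPs→Flowers→Rehearsal = 2+6+7+9 = 24 giving 24 days.
Rehearsal lies on that path, so at 6 days the path becomes 21 days.
The critical path is still Caterer→RSVPs→Flowers→Rehearsal; finish is now 21 days.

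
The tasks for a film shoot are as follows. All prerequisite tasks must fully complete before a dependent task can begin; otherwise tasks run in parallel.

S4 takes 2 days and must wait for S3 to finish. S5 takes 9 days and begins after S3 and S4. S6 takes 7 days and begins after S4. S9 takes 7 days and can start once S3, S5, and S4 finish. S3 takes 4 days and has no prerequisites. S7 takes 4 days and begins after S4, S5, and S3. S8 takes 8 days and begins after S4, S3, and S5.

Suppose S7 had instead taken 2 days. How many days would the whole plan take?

23

Actual critical path: S3→S4→S5→S8 = 4+2+9+8 = 23 ⇒ 23 days.
The longest path through S7 is only 19 days, so S7 has float 4.
That remains the longest chain; total 23 days.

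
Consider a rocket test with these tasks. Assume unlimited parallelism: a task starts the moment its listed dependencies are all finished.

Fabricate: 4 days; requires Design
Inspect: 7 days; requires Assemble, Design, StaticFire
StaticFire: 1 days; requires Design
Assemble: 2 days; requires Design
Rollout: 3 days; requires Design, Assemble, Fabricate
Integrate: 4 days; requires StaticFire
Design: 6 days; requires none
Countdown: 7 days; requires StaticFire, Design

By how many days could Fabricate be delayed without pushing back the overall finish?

2

Design→Assemble→Inspect = 6+2+7 = 15 sets the makespan at 15 days.
Longest path through Fabricate: 13 days (earliest finish 10, latest finish 12).
Float = 15 − 13 = 2.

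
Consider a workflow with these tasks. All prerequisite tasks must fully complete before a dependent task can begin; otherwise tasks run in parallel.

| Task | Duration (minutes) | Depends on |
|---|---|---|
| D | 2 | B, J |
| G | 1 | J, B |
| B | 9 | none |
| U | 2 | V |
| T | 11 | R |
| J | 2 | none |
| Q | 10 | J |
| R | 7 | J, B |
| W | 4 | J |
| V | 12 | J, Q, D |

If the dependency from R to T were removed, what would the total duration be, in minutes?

Before: longest chain B→R→T = 9+7+11 = 27, finish 27.
Without R→T, T's earliest start moves from 16 to 0.
After: J→Q→V→U = 2+10+12+2 = 26 → 26 minutes.

26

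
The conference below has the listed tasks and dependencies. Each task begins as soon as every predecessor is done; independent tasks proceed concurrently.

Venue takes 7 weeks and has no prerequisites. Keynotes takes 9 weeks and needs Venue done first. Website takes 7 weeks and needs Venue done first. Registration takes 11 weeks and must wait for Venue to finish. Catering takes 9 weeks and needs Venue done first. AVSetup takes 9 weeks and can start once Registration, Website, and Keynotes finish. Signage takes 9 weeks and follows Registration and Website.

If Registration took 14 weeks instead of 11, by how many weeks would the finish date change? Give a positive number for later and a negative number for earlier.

Actual critical path: Venue→Registration→AVSetup = 7+11+9 = 27 ⇒ 27 weeks.
Registration lies on that path, so at 14 weeks the path becomes 30 weeks.
The critical path is still Venue→Registration→AVSetup; finish is now 30 weeks.
Change in finish: 30 − 27 = +3 weeks.

3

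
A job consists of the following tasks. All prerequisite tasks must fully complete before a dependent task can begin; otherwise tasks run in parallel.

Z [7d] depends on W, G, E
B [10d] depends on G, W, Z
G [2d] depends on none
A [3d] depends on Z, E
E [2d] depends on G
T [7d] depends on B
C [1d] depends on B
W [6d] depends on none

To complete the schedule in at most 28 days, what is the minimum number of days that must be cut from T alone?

Current finish: 30 days; target: 28.
T is on every critical path, so each day cut from T cuts the finish by one (this holds down to a finish of 24).
Need 30 − 28 = 2 days off T → T becomes 5 days, finish becomes 28.

2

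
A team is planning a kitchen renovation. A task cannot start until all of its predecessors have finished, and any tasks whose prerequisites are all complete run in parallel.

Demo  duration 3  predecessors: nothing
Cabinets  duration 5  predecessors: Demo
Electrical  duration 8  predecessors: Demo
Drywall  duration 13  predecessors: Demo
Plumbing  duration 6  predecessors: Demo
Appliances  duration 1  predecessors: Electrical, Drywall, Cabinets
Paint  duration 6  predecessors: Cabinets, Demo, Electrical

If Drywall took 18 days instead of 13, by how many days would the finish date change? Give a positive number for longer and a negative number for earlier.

Critical path before the change: Demo→Drywall→Appliances = 3+13+1 = 17 giving 17 days.
Since Drywall is critical, the +5 change carries straight to that chain (now 22 days).
That remains the longest chain; total 22 days.
Change in finish: 22 − 17 = +5 days.

5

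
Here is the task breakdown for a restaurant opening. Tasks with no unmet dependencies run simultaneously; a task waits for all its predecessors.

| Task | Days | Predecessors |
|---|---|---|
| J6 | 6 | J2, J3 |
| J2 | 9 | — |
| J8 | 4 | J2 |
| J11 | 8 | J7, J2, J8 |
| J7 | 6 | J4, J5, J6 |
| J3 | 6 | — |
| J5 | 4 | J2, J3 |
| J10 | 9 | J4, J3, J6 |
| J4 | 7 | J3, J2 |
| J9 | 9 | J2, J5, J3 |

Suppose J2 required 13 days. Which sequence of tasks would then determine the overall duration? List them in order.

Actual critical path: J2→J4→J7→J11 = 9+7+6+8 = 30 ⇒ 30 days.
Since J2 is critical, the +4 change carries straight to that chain (now 34 days).
No other chain overtakes it, so the finish is 34 days.

J2, J4, J7, J11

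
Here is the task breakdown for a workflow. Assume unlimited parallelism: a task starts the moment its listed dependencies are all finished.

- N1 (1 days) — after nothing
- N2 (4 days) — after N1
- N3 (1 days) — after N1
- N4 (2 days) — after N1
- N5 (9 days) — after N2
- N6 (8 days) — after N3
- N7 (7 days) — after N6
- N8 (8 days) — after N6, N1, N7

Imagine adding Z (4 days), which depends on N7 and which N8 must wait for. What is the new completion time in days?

Originally the job takes 25 days.
With Z inserted, N8 now waits for max(N6, N1, N7, Z).
New critical path: N1→N3→N6→N7→Z→N8 = 1+1+8+7+4+8 = 29 ⇒ 29 days.

29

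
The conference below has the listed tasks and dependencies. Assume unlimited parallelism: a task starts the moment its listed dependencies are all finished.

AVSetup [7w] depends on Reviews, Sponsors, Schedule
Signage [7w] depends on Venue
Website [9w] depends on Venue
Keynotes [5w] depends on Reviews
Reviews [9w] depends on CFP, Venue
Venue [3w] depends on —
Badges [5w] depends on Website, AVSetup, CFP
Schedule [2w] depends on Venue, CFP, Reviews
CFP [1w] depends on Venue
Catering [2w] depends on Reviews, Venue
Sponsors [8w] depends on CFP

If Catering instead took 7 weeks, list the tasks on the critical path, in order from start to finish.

Critical path before the change: Venue→CFP→Reviews→Schedule→AVSetup→Badges = 3+1+9+2+7+5 = 27 giving 27 weeks.
Catering is off the critical path — its longest chain is 15 weeks, giving 12 of slack.
The critical path is still Venue→CFP→Reviews→Schedule→AVSetup→Badges; finish is now 27 weeks.

Venue, CFP, Reviews, Schedule, AVSetup, Badges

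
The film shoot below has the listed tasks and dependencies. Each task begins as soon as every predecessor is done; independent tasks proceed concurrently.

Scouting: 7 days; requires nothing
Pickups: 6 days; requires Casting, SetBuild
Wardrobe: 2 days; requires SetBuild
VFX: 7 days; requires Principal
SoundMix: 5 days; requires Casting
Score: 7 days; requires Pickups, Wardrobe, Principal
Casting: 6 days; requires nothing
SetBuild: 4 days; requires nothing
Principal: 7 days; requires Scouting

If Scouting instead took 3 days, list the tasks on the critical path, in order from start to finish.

Casting, Pickups, Score

The binding path is Scouting→Principal→VFX = 7+7+7 = 21; finish at 21 days.
Since Scouting is critical, the -4 change carries straight to that chain (now 17 days).
The binding chain switches to Casting→Pickups→Score = 6+6+7 = 19; finish 19 days.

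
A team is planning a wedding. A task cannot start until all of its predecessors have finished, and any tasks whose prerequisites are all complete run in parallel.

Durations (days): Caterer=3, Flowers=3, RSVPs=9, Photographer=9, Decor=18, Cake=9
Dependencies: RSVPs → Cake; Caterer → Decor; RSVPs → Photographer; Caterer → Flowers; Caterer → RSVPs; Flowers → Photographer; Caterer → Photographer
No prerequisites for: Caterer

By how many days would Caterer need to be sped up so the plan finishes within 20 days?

1

Current finish: 21 days; target: 20.
Caterer is on every critical path, so each day cut from Caterer cuts the finish by one (this holds down to a finish of 19).
Need 21 − 20 = 1 day off Caterer → Caterer becomes 2 days, finish becomes 20.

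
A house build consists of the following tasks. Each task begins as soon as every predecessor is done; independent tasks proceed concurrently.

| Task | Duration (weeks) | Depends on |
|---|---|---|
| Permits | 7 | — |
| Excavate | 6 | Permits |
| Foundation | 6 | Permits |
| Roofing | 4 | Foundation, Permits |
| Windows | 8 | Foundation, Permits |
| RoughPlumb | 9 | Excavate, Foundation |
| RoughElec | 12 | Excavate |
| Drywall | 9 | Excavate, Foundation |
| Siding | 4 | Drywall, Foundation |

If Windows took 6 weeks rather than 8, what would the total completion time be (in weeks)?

26

Critical path before the change: Permits→Excavate→Drywall→Siding = 7+6+9+4 = 26 giving 26 weeks.
Windows has 5 weeks of float (longest path through it is 21).
That remains the longest chain; total 26 weeks.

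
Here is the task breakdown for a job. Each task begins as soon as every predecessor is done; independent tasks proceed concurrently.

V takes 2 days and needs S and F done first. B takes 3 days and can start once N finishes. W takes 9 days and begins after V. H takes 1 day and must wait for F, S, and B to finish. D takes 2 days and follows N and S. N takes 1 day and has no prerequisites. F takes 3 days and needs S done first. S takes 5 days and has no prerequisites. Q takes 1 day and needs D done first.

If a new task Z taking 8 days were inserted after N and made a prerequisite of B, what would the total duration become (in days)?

19

Originally the schedule takes 19 days.
With Z inserted, B now waits for max(N, Z).
New critical path: S→F→V→W = 5+3+2+9 = 19 ⇒ 19 days.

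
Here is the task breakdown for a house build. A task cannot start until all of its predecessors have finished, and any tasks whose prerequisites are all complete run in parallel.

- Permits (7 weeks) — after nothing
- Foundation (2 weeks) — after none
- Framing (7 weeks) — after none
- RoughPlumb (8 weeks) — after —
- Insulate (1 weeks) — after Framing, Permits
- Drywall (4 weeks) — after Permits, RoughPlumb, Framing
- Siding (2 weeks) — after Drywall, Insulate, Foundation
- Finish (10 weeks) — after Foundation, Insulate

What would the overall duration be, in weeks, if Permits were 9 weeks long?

20

Baseline: Permits→Insulate→Finish = 7+1+10 = 18 → 18 weeks.
Permits lies on that path, so at 9 weeks the path becomes 20 weeks.
That remains the longest chain; total 20 weeks.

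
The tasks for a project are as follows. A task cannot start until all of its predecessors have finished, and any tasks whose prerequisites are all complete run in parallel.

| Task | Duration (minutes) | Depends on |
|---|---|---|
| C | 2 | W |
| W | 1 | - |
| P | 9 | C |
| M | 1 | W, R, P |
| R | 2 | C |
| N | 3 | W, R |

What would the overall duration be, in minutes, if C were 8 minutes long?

Critical path before the change: W→C→P→M = 1+2+9+1 = 13 giving 13 minutes.
Since C is critical, the +6 change carries straight to that chain (now 19 minutes).
No other chain overtakes it, so the finish is 19 minutes.

19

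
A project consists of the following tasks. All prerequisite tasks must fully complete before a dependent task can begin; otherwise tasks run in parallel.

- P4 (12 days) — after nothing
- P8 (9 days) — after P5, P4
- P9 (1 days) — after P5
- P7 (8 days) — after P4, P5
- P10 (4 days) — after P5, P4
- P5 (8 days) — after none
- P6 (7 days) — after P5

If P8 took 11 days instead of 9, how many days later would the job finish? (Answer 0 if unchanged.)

The binding path is P4→P8 = 12+9 = 21; finish at 21 days.
P8 is on the critical path; changing it to 11 makes that path 23 days.
No other chain overtakes it, so the finish is 23 days.
Change in finish: 23 − 21 = +2 days.

2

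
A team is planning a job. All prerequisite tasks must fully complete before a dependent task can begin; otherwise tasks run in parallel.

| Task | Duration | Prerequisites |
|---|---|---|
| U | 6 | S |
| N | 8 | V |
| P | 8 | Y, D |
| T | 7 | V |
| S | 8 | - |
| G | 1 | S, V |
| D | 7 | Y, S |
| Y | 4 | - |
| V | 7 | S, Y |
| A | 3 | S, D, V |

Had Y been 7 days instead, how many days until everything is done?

23

Critical path before the change: S→D→P = 8+7+8 = 23 giving 23 days.
Y is off the critical path — its longest chain is 19 days, giving 4 of slack.
The critical path is still S→D→P; finish is now 23 days.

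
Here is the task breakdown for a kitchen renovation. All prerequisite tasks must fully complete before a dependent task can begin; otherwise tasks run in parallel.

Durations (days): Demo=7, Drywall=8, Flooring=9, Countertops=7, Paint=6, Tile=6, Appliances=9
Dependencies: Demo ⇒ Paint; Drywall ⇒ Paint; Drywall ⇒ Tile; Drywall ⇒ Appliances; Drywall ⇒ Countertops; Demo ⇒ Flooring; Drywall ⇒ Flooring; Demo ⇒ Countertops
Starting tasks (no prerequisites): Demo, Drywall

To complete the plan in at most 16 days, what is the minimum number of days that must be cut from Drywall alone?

Current finish: 17 days; target: 16.
Drywall is on every critical path, so each day cut from Drywall cuts the finish by one (this holds down to a finish of 16).
Need 17 − 16 = 1 day off Drywall → Drywall becomes 7 days, finish becomes 16.

1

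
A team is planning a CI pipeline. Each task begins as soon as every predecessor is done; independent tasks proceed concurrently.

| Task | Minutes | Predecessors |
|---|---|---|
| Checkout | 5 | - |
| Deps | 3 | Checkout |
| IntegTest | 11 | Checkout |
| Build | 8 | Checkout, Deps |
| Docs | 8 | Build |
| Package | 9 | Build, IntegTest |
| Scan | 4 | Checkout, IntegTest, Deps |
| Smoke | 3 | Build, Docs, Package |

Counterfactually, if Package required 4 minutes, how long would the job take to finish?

27

Baseline: Checkout→Deps→Build→Package→Smoke = 5+3+8+9+3 = 28 → 28 minutes.
Since Package is critical, the -5 change carries straight to that chain (now 23 minutes).
New critical path: Checkout→Deps→Build→Docs→Smoke = 5+3+8+8+3 = 27 ⇒ 27 minutes.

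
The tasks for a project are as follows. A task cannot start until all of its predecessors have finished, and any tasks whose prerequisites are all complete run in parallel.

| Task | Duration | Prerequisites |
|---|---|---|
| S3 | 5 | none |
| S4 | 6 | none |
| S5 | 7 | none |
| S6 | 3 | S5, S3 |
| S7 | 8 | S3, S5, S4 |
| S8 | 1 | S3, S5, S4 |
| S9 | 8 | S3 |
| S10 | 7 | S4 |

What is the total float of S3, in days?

The longest chain is S5→S7 = 7+8 = 15; overall finish 15 days.
Longest path through S3: 13 days (earliest finish 5, latest finish 7).
So S3 can slip 7 − 5 = 2 days.

2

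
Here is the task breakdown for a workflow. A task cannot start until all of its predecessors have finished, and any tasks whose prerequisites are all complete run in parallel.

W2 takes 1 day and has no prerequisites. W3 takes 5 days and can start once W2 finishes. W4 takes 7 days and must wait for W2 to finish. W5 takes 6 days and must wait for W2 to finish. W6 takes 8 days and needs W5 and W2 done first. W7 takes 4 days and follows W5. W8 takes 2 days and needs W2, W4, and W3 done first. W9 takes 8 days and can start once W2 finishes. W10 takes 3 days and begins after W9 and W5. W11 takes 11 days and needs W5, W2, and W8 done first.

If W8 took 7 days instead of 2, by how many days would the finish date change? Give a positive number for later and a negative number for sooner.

Critical path before the change: W2→W4→W8→W11 = 1+7+2+11 = 21 giving 21 days.
Since W8 is critical, the +5 change carries straight to that chain (now 26 days).
The critical path is still W2→W4→W8→W11; finish is now 26 days.
Change in finish: 26 − 21 = +5 days.

5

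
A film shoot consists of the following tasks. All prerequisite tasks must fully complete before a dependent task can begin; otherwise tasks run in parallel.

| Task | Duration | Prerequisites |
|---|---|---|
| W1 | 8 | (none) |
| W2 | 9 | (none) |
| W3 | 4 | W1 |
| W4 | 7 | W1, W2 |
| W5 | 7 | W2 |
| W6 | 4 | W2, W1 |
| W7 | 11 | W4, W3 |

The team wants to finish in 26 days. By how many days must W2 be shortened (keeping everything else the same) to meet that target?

Current finish: 27 days; target: 26.
W2 is on every critical path, so each day cut from W2 cuts the finish by one (this holds down to a finish of 26).
Need 27 − 26 = 1 day off W2 → W2 becomes 8 days, finish becomes 26.

1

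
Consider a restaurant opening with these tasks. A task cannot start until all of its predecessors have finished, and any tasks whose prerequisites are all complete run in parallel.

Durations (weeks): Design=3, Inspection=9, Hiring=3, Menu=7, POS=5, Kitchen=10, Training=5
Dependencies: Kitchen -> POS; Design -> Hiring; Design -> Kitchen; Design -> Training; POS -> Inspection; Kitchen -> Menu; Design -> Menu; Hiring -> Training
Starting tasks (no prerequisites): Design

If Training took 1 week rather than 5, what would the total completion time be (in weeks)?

Actual critical path: Design→Kitchen→POS→Inspection = 3+10+5+9 = 27 ⇒ 27 weeks.
Training has 16 weeks of float (longest path through it is 11).
That remains the longest chain; total 27 weeks.

27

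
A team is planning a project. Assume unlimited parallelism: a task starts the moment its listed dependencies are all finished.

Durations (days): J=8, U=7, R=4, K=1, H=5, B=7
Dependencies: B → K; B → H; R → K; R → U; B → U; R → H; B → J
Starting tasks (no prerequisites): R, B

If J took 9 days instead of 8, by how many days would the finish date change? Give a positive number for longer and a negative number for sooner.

1

The binding path is B→J = 7+8 = 15; finish at 15 days.
Since J is critical, the +1 change carries straight to that chain (now 16 days).
The critical path is still B→J; finish is now 16 days.
Change in finish: 16 − 15 = +1 days.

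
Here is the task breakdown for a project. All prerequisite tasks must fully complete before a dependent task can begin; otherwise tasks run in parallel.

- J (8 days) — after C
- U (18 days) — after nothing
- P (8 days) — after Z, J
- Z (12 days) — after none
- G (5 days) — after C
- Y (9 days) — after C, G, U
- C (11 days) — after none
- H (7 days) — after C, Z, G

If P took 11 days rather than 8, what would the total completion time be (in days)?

The binding path is C→J→P = 11+8+8 = 27; finish at 27 days.
P is on the critical path; changing it to 11 makes that path 30 days.
No other chain overtakes it, so the finish is 30 days.

30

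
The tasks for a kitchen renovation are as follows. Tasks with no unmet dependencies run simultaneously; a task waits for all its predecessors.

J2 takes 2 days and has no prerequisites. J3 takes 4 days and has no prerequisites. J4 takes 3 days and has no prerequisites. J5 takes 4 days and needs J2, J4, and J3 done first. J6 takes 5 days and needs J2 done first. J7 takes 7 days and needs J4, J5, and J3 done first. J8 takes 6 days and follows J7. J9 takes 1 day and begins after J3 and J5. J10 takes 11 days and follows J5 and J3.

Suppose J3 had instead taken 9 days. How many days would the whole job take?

Critical path before the change: J3→J5→J7→J8 = 4+4+7+6 = 21 giving 21 days.
J3 is on the critical path; changing it to 9 makes that path 26 days.
No other chain overtakes it, so the finish is 26 days.

26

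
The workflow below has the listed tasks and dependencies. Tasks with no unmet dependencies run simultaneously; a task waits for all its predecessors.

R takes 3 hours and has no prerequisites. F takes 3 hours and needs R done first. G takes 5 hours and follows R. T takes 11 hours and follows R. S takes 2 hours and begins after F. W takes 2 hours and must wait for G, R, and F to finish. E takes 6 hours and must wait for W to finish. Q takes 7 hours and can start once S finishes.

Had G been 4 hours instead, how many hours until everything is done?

The binding path is R→G→W→E = 3+5+2+6 = 16; finish at 16 hours.
G lies on that path, so at 4 hours the path becomes 15 hours.
Now R→F→S→Q = 3+3+2+7 = 15 is longest, so the finish becomes 15 hours.

15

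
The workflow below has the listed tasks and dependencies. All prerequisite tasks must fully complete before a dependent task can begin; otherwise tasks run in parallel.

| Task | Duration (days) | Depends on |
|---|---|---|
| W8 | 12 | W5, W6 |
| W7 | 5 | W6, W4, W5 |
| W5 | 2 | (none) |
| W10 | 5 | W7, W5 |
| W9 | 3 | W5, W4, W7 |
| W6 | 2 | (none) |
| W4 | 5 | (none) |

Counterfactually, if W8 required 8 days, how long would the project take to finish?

15

Critical path before the change: W4→W7→W10 = 5+5+5 = 15 giving 15 days.
The longest path through W8 is only 14 days, so W8 has float 1.
No other chain overtakes it, so the finish is 15 days.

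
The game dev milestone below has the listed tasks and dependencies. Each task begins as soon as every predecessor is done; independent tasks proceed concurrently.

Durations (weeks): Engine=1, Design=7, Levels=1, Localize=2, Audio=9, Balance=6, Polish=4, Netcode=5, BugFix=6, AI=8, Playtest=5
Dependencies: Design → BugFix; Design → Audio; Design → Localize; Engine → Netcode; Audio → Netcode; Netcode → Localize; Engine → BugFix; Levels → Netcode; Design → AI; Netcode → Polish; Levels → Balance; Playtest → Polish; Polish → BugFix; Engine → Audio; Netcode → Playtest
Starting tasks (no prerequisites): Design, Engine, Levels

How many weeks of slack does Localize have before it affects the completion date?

Critical path: Design→Audio→Netcode→Playtest→Polish→BugFix = 7+9+5+5+4+6 = 36, so the finish is 36 weeks.
The longest chain containing Localize totals 23 weeks.
Float = 36 − 23 = 13.

13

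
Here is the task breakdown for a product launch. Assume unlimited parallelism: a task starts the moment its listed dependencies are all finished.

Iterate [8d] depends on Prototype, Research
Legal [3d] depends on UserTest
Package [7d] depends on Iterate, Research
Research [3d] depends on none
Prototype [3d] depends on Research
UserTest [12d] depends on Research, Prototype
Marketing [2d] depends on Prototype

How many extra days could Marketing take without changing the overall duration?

Critical path: Research→Prototype→UserTest→Legal = 3+3+12+3 = 21, so the finish is 21 days.
The longest chain containing Marketing totals 8 days.
Float = 21 − 8 = 13.

13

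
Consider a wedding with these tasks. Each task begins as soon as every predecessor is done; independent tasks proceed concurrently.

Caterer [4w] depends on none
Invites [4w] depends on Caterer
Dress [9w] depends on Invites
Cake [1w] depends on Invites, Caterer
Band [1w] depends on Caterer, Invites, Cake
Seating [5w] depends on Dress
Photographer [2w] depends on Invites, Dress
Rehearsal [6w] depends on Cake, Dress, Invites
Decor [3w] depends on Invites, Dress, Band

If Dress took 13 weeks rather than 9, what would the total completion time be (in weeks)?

27

The binding path is Caterer→Invites→Dress→Rehearsal = 4+4+9+6 = 23; finish at 23 weeks.
Since Dress is critical, the +4 change carries straight to that chain (now 27 weeks).
That remains the longest chain; total 27 weeks.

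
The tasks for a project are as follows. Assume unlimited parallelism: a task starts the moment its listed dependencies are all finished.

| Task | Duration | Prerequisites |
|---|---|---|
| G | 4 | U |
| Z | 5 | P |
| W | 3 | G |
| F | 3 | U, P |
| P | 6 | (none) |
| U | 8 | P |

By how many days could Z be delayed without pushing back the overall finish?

10

P→U→G→W = 6+8+4+3 = 21 sets the makespan at 21 days.
Longest path through Z: 11 days (earliest finish 11, latest finish 21).
So Z can slip 21 − 11 = 10 days.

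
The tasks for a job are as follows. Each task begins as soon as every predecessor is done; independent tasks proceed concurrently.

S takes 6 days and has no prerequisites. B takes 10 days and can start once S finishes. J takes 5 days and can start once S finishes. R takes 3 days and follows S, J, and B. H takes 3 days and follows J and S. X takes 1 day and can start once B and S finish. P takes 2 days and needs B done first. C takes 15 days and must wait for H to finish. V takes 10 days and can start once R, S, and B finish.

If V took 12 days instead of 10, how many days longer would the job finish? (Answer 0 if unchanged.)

Baseline: S→B→R→V = 6+10+3+10 = 29 → 29 days.
V is on the critical path; changing it to 12 makes that path 31 days.
The critical path is still S→B→R→V; finish is now 31 days.
Change in finish: 31 − 29 = +2 days.

2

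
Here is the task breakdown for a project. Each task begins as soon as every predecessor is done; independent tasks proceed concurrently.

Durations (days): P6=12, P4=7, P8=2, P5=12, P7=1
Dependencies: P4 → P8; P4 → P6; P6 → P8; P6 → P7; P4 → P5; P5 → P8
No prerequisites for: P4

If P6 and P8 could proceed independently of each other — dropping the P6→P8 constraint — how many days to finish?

21

With the dependency in place, P4→P5→P8 = 7+12+2 = 21 sets the finish at 21 days.
Dropping P6→P8 doesn't change P8's earliest start (19); another predecessor still binds.
The longest chain is now P4→P5→P8 = 7+12+2 = 21, so the project takes 21 days.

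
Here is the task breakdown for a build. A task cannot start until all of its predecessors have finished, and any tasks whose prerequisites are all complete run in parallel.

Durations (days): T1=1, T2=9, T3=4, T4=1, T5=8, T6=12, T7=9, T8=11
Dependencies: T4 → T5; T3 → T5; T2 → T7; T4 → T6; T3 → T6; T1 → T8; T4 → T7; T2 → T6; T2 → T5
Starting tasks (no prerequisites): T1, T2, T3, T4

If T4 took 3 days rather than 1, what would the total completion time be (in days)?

21

Critical path before the change: T2→T6 = 9+12 = 21 giving 21 days.
T4 is off the critical path — its longest chain is 13 days, giving 8 of slack.
That remains the longest chain; total 21 days.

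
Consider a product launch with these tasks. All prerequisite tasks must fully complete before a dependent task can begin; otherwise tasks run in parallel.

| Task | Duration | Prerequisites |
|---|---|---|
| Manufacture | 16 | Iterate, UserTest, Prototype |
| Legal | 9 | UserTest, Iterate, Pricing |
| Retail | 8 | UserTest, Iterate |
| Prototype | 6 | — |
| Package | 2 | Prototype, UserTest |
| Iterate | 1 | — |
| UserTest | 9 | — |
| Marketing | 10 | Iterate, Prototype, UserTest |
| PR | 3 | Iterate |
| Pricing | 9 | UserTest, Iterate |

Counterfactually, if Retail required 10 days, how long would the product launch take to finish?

27

Actual critical path: UserTest→Pricing→Legal = 9+9+9 = 27 ⇒ 27 days.
The longest path through Retail is only 17 days, so Retail has float 10.
That remains the longest chain; total 27 days.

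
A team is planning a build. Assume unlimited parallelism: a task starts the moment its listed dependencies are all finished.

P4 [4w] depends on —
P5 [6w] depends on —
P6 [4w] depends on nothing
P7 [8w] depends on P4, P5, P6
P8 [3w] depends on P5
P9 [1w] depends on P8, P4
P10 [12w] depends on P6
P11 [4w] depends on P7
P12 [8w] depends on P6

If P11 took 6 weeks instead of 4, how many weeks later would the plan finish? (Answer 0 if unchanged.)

The binding path is P5→P7→P11 = 6+8+4 = 18; finish at 18 weeks.
P11 lies on that path, so at 6 weeks the path becomes 20 weeks.
The critical path is still P5→P7→P11; finish is now 20 weeks.
Change in finish: 20 − 18 = +2 weeks.

2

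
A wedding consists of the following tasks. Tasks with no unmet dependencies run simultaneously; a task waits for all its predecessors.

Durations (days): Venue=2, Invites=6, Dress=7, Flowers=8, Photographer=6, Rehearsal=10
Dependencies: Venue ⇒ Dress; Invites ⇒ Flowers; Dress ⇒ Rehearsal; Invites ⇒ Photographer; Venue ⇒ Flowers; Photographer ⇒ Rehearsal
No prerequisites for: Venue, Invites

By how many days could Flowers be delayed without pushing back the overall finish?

Critical path: Invites→Photographer→Rehearsal = 6+6+10 = 22, so the finish is 22 days.
The longest chain containing Flowers totals 14 days.
Slack of Flowers = 14 − 6 = 8 days.

8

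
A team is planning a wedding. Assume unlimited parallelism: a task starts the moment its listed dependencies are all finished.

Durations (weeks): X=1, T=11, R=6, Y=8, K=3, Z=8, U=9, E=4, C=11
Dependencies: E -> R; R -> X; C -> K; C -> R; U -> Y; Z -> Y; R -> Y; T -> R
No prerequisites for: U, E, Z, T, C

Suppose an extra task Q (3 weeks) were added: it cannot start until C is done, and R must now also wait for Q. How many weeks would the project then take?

Originally the project takes 25 weeks.
With Q inserted, R now waits for max(E, T, C, Q).
New critical path: C→Q→R→Y = 11+3+6+8 = 28 ⇒ 28 weeks.

28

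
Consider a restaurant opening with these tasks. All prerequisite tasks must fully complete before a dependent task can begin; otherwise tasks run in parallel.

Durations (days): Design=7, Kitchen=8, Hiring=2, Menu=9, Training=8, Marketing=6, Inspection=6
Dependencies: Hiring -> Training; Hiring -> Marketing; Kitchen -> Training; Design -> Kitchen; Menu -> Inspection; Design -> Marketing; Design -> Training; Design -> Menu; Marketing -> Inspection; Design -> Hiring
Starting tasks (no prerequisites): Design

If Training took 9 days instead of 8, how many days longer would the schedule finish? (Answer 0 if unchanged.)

Critical path before the change: Design→Kitchen→Training = 7+8+8 = 23 giving 23 days.
Since Training is critical, the +1 change carries straight to that chain (now 24 days).
No other chain overtakes it, so the finish is 24 days.
Change in finish: 24 − 23 = +1 days.

1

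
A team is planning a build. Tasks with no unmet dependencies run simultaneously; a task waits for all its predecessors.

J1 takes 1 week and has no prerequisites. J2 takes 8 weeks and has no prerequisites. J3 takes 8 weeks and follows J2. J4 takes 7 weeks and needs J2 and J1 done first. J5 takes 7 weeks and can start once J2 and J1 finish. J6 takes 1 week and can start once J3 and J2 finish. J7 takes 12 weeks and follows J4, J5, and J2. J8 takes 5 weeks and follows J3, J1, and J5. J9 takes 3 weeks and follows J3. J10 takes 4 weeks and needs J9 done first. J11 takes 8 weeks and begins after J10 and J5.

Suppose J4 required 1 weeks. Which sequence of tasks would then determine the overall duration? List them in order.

The binding path is J2→J3→J9→J10→J11 = 8+8+3+4+8 = 31; finish at 31 weeks.
The longest path through J4 is only 27 weeks, so J4 has float 4.
No other chain overtakes it, so the finish is 31 weeks.

J2, J3, J9, J10, J11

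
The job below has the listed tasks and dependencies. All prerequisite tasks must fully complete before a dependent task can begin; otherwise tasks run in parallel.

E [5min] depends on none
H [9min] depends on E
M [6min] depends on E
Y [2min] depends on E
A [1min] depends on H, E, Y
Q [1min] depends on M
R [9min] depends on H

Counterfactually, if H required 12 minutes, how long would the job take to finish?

26

As given, the longest chain is E→H→R = 5+9+9 = 23, so the finish is 23 minutes.
H lies on that path, so at 12 minutes the path becomes 26 minutes.
The critical path is still E→H→R; finish is now 26 minutes.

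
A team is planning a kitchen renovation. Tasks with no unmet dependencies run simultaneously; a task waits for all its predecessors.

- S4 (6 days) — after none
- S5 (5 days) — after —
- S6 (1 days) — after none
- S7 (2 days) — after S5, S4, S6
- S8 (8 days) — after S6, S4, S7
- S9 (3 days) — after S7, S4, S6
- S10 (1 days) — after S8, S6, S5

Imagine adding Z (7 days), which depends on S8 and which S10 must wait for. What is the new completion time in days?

Originally the project takes 17 days.
With Z inserted, S10 now waits for max(S8, S6, S5, Z).
New critical path: S4→S7→S8→Z→S10 = 6+2+8+7+1 = 24 ⇒ 24 days.

24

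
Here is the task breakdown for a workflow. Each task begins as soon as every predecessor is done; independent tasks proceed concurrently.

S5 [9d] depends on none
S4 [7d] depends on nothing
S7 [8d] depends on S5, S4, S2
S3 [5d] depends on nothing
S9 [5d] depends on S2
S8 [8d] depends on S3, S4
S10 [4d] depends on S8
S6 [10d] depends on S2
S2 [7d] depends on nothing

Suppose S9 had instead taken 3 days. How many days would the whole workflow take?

Actual critical path: S4→S8→S10 = 7+8+4 = 19 ⇒ 19 days.
S9 is off the critical path — its longest chain is 12 days, giving 7 of slack.
That remains the longest chain; total 19 days.

19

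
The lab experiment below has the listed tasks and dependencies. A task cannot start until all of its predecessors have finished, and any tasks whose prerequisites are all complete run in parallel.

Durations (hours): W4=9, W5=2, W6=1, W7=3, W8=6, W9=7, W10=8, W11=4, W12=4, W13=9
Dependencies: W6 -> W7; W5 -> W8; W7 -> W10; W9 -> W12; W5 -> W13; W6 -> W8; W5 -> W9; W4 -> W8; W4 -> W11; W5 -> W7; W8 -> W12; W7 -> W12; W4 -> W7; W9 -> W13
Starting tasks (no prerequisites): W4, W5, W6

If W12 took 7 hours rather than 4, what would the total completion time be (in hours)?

Critical path before the change: W4→W7→W10 = 9+3+8 = 20 giving 20 hours.
W12 has 1 hour of float (longest path through it is 19).
New critical path: W4→W8→W12 = 9+6+7 = 22 ⇒ 22 hours.

22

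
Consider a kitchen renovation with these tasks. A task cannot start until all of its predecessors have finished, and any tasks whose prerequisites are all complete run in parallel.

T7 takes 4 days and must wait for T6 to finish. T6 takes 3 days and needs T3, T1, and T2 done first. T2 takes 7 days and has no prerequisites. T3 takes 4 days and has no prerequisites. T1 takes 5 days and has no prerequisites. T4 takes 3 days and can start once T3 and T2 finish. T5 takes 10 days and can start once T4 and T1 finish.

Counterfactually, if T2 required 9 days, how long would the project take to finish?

As given, the longest chain is T2→T4→T5 = 7+3+10 = 20, so the finish is 20 days.
Since T2 is critical, the +2 change carries straight to that chain (now 22 days).
That remains the longest chain; total 22 days.

22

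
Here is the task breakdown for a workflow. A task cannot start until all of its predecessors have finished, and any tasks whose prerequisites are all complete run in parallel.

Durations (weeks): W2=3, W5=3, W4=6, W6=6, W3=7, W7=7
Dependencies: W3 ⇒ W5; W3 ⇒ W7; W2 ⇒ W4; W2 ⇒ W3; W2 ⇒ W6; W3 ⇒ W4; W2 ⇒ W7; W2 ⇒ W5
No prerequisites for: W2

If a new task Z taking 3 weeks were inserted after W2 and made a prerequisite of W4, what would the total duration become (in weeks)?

17

Originally the project takes 17 weeks.
With Z inserted, W4 now waits for max(W2, W3, Z).
New critical path: W2→W3→W7 = 3+7+7 = 17 ⇒ 17 weeks.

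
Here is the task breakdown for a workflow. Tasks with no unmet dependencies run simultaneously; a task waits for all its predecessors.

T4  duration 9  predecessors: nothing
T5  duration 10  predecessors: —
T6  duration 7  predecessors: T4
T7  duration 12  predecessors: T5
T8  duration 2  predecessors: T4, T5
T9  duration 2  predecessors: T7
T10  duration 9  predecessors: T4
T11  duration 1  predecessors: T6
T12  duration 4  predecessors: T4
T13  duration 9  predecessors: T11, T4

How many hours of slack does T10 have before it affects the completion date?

8

The longest chain is T4→T6→T11→T13 = 9+7+1+9 = 26; overall finish 26 hours.
The longest chain containing T10 totals 18 hours.
So T10 can slip 26 − 18 = 8 hours.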